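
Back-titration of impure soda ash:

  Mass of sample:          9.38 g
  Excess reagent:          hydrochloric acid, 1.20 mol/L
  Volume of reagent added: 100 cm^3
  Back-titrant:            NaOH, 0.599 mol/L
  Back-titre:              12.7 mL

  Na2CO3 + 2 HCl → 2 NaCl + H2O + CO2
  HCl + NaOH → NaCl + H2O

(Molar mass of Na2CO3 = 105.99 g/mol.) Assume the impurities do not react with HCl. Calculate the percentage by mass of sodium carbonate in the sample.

n(HCl) added = 0.100 × 1.20 = 0.120 mol
n(NaOH) used in back-titration = 0.0127 × 0.599 = 7.61 × 10^-3 mol
n(HCl) left over = 7.61 × 10^-3 mol (1:1 ratio)
n(HCl) consumed by analyte = 0.120 − 7.61 × 10^-3 = 0.112 mol
From the 1:2 ratio, n(Na2CO3) = 1/2 × 0.112 = 0.0562 mol
mass of Na2CO3 = 0.0562 × 105.99 = 5.96 g
% Na2CO3 = 5.96 / 9.38 × 100 = 63.5 %

63.5 %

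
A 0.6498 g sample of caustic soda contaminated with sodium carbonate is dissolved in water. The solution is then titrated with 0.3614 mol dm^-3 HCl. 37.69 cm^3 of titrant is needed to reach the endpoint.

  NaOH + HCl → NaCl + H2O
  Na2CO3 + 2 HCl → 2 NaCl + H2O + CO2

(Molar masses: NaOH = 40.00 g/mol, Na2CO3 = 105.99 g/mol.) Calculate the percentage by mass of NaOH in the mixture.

34.13 %

n(HCl) = 0.03769 × 0.3614 = 0.01362 mol
Let x = n(NaOH), y = n(Na2CO3).
Titrant: 1x + 2y = 0.01362;  mass: 40.00x + 105.99y = 0.6498
Solving, x = 5.545 × 10^-3 mol, y = 4.038 × 10^-3 mol
mass of NaOH = 5.545 × 10^-3 × 40.00 = 0.2218 g
% NaOH = 0.2218 / 0.6498 × 100 = 34.13 %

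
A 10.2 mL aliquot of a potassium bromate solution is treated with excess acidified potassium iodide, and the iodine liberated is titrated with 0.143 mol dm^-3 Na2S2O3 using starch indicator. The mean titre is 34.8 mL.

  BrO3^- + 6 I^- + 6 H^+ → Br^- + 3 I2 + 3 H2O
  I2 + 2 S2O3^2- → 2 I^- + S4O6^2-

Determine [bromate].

n(S2O3^2-) = 0.0348 × 0.143 = 4.98 × 10^-3 mol
n(I2) = n(S2O3^2-)/2 = 2.49 × 10^-3 mol
From the 1:3 ratio, n(BrO3^-) in the aliquot = 1/3 × 2.49 × 10^-3 = 8.29 × 10^-4 mol
[BrO3^-] = 8.29 × 10^-4 / 0.0102 = 0.0813 mol/L

0.0813 mol/L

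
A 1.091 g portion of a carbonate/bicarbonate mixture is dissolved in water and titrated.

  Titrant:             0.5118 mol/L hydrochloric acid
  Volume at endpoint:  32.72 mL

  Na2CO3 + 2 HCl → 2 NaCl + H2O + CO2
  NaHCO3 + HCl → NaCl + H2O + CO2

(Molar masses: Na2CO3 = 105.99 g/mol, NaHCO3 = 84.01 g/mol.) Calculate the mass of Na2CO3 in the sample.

n(HCl) = 0.03272 × 0.5118 = 0.01675 mol
Let x = n(Na2CO3), y = n(NaHCO3).
Titrant: 2x + 1y = 0.01675;  mass: 105.99x + 84.01y = 1.091
Solving, x = 5.092 × 10^-3 mol, y = 6.563 × 10^-3 mol
mass of Na2CO3 = 5.092 × 10^-3 × 105.99 = 0.5397 g

0.5397 g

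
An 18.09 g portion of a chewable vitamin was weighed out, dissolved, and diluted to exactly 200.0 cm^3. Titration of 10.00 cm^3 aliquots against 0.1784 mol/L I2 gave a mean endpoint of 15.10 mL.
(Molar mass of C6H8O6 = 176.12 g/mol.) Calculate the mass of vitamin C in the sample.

9.489 g

C6H8O6 + I2 → C6H6O6 + 2 HI
n(I2) per titration = 0.01510 × 0.1784 = 2.694 × 10^-3 mol
n(C6H8O6) in each aliquot = 2.694 × 10^-3 mol (1:1 ratio)
n(C6H8O6) in the whole flask = 2.694 × 10^-3 × 200.0/10.00 = 0.05388 mol
mass of C6H8O6 = 0.05388 × 176.12 = 9.489 g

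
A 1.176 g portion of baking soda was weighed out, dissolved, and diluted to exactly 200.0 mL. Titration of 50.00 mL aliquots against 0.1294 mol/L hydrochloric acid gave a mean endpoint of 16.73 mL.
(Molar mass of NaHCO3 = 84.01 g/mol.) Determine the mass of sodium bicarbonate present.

NaHCO3 + HCl → NaCl + H2O + CO2
n(HCl) per titration = 0.01673 × 0.1294 = 2.165 × 10^-3 mol
n(NaHCO3) in each aliquot = 2.165 × 10^-3 mol (1:1 ratio)
n(NaHCO3) in the whole flask = 2.165 × 10^-3 × 200.0/50.00 = 8.659 × 10^-3 mol
mass of NaHCO3 = 8.659 × 10^-3 × 84.01 = 0.7275 g

0.7275 g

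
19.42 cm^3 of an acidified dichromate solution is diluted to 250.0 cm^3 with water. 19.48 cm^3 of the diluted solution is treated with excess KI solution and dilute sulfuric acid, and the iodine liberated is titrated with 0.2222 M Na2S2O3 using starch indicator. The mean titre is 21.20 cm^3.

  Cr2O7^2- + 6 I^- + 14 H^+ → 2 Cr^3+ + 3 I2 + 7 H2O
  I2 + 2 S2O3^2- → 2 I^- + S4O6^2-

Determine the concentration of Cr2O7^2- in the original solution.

0.5188 M

n(S2O3^2-) = 0.02120 × 0.2222 = 4.711 × 10^-3 mol
n(I2) = n(S2O3^2-)/2 = 2.355 × 10^-3 mol
From the 1:3 ratio, n(Cr2O7^2-) in the aliquot = 1/3 × 2.355 × 10^-3 = 7.851 × 10^-4 mol
[Cr2O7^2-]_dilute = 7.851 × 10^-4 / 0.01948 = 0.04030 mol/L
[Cr2O7^2-]_original = 0.04030 × 250.0/19.42 = 0.5188 mol/L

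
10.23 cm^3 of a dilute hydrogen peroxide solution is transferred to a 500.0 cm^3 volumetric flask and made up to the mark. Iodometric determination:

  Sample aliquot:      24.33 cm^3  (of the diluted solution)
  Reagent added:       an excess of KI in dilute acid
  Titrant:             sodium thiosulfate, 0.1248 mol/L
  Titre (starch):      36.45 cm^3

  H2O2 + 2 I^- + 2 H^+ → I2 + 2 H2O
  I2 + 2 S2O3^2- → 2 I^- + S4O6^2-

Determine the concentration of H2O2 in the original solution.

n(S2O3^2-) = 0.03645 × 0.1248 = 4.549 × 10^-3 mol
n(I2) = n(S2O3^2-)/2 = 2.274 × 10^-3 mol
n(H2O2) in the aliquot = 2.274 × 10^-3 mol (1:1 ratio)
[H2O2]_dilute = 2.274 × 10^-3 / 0.02433 = 0.09348 mol/L
[H2O2]_original = 0.09348 × 500.0/10.23 = 4.569 mol/L

4.569 mol/L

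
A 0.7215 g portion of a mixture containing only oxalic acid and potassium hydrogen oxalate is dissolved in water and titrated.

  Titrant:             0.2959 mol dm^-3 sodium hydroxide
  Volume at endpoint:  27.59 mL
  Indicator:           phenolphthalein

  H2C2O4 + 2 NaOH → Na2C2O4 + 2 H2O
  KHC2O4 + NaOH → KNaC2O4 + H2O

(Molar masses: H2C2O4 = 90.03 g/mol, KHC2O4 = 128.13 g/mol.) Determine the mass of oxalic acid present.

n(NaOH) = 0.02759 × 0.2959 = 8.164 × 10^-3 mol
Let x = n(H2C2O4), y = n(KHC2O4).
Titrant: 2x + 1y = 8.164 × 10^-3;  mass: 90.03x + 128.13y = 0.7215
Solving, x = 1.952 × 10^-3 mol, y = 4.259 × 10^-3 mol
mass of H2C2O4 = 1.952 × 10^-3 × 90.03 = 0.1758 g

0.1758 g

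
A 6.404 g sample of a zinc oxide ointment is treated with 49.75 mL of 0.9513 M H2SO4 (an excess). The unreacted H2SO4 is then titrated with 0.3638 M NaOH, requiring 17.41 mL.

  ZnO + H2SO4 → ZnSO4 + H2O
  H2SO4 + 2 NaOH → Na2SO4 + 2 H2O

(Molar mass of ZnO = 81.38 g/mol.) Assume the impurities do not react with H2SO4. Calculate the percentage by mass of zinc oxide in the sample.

56.12 %

n(H2SO4) added = 0.04975 × 0.9513 = 0.04733 mol
n(NaOH) used in back-titration = 0.01741 × 0.3638 = 6.334 × 10^-3 mol
From the 1:2 ratio, n(H2SO4) left over = 1/2 × 6.334 × 10^-3 = 3.167 × 10^-3 mol
n(H2SO4) consumed by analyte = 0.04733 − 3.167 × 10^-3 = 0.04416 mol
n(ZnO) = 0.04416 mol (1:1 ratio)
mass of ZnO = 0.04416 × 81.38 = 3.594 g
% ZnO = 3.594 / 6.404 × 100 = 56.12 %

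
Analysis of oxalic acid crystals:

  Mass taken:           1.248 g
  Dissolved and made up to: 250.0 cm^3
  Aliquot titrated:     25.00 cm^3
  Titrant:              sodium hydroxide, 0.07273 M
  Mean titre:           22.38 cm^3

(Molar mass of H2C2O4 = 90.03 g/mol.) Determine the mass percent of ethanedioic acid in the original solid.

H2C2O4 + 2 NaOH → Na2C2O4 + 2 H2O
n(NaOH) per titration = 0.02238 × 0.07273 = 1.628 × 10^-3 mol
From the 1:2 ratio, n(H2C2O4) in each aliquot = 1/2 × 1.628 × 10^-3 = 8.138 × 10^-4 mol
n(H2C2O4) in the whole flask = 8.138 × 10^-4 × 250.0/25.00 = 8.138 × 10^-3 mol
mass of H2C2O4 = 8.138 × 10^-3 × 90.03 = 0.7327 g
% H2C2O4 = 0.7327 / 1.248 × 100 = 58.71 %

58.71 %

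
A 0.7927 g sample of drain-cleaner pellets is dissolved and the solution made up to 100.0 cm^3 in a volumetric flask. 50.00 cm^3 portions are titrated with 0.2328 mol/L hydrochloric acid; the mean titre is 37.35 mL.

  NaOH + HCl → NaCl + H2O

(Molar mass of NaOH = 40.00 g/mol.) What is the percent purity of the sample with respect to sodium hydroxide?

87.75 %

n(HCl) per titration = 0.03735 × 0.2328 = 8.695 × 10^-3 mol
n(NaOH) in each aliquot = 8.695 × 10^-3 mol (1:1 ratio)
n(NaOH) in the whole flask = 8.695 × 10^-3 × 100.0/50.00 = 0.01739 mol
mass of NaOH = 0.01739 × 40.00 = 0.6956 g
% NaOH = 0.6956 / 0.7927 × 100 = 87.75 %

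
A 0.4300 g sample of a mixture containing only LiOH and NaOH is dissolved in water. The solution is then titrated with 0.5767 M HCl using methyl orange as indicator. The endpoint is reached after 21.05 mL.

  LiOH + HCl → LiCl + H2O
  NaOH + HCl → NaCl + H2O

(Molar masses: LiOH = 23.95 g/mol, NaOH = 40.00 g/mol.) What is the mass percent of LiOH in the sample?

19.29 %

n(HCl) = 0.02105 × 0.5767 = 0.01214 mol
Let x = n(LiOH), y = n(NaOH).
Titrant: 1x + 1y = 0.01214;  mass: 23.95x + 40.00y = 0.4300
Solving, x = 3.463 × 10^-3 mol, y = 8.677 × 10^-3 mol
mass of LiOH = 3.463 × 10^-3 × 23.95 = 0.08294 g
% LiOH = 0.08294 / 0.4300 × 100 = 19.29 %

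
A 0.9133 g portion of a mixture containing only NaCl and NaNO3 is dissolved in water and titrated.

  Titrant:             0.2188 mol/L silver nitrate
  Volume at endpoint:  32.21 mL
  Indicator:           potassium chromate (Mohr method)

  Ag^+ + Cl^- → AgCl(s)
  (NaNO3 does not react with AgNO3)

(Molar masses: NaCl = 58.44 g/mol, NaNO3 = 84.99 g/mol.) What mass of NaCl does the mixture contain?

n(AgNO3) = 0.03221 × 0.2188 = 7.048 × 10^-3 mol
Let x = n(NaCl), y = n(NaNO3).
Titrant: 1x = 7.048 × 10^-3;  mass: 58.44x + 84.99y = 0.9133
Solving, x = 7.048 × 10^-3 mol, y = 5.900 × 10^-3 mol
mass of NaCl = 7.048 × 10^-3 × 58.44 = 0.4119 g

0.4119 g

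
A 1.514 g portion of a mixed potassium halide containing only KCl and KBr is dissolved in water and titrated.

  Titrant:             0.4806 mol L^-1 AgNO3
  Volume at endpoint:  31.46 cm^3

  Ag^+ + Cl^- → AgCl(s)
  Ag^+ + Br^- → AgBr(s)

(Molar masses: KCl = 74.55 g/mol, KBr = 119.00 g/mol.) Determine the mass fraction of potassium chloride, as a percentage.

31.60 %

n(AgNO3) = 0.03146 × 0.4806 = 0.01512 mol
Let x = n(KCl), y = n(KBr).
Titrant: 1x + 1y = 0.01512;  mass: 74.55x + 119.00y = 1.514
Solving, x = 6.417 × 10^-3 mol, y = 8.703 × 10^-3 mol
mass of KCl = 6.417 × 10^-3 × 74.55 = 0.4784 g
% KCl = 0.4784 / 1.514 × 100 = 31.60 %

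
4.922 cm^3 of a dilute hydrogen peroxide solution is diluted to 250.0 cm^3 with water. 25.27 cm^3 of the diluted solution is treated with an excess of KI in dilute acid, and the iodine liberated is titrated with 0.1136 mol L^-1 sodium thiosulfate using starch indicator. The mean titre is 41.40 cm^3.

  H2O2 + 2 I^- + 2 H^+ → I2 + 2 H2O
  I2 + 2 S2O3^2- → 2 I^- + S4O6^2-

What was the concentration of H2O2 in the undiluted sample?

n(S2O3^2-) = 0.04140 × 0.1136 = 4.703 × 10^-3 mol
n(I2) = n(S2O3^2-)/2 = 2.352 × 10^-3 mol
n(H2O2) in the aliquot = 2.352 × 10^-3 mol (1:1 ratio)
[H2O2]_dilute = 2.352 × 10^-3 / 0.02527 = 0.09306 mol/L
[H2O2]_original = 0.09306 × 250.0/4.922 = 4.727 mol/L

4.727 mol/L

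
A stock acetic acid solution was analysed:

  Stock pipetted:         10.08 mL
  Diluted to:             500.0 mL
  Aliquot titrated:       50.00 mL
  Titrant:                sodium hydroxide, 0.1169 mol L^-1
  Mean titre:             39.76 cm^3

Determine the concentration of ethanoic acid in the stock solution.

CH3COOH + NaOH → CH3COONa + H2O
n(NaOH) = 0.03976 × 0.1169 = 4.648 × 10^-3 mol
n(CH3COOH) in the aliquot = 4.648 × 10^-3 mol (1:1 ratio)
[CH3COOH]_dilute = 4.648 × 10^-3 / 0.05000 = 0.09296 mol/L
Dilution factor = 500.0 / 10.08 = 49.60
[CH3COOH]_stock = 0.09296 × 49.60 = 4.611 mol/L

4.611 mol/L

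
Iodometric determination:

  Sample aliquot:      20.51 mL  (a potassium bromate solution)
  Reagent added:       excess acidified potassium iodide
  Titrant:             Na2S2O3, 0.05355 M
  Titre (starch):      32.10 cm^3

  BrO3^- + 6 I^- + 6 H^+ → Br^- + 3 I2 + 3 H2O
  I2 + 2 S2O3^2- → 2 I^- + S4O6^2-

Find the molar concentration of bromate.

n(S2O3^2-) = 0.03210 × 0.05355 = 1.719 × 10^-3 mol
n(I2) = n(S2O3^2-)/2 = 8.595 × 10^-4 mol
From the 1:3 ratio, n(BrO3^-) in the aliquot = 1/3 × 8.595 × 10^-4 = 2.865 × 10^-4 mol
[BrO3^-] = 2.865 × 10^-4 / 0.02051 = 0.01397 mol/L

0.01397 M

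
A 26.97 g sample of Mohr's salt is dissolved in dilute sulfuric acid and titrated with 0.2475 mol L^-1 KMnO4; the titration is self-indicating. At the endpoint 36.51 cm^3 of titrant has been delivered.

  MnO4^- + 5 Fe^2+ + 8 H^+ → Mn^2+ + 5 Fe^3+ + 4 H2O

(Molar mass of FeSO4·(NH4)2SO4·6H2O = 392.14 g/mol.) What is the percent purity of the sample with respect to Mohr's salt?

65.69 %

n(KMnO4) = 0.03651 L × 0.2475 mol/L = 9.036 × 10^-3 mol
From the 5:1 ratio, n(FeSO4·(NH4)2SO4·6H2O) = 5/1 × 9.036 × 10^-3 = 0.04518 mol
mass of FeSO4·(NH4)2SO4·6H2O = 0.04518 × 392.14 g/mol = 17.72 g
% FeSO4·(NH4)2SO4·6H2O = 17.72 / 26.97 × 100 = 65.69 %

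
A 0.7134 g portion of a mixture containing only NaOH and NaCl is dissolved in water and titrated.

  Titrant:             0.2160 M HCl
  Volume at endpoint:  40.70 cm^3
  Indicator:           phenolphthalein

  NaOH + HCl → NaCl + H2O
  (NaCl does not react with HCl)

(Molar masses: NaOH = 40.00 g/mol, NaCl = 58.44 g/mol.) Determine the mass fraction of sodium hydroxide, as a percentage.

n(HCl) = 0.04070 × 0.2160 = 8.791 × 10^-3 mol
Let x = n(NaOH), y = n(NaCl).
Titrant: 1x = 8.791 × 10^-3;  mass: 40.00x + 58.44y = 0.7134
Solving, x = 8.791 × 10^-3 mol, y = 6.190 × 10^-3 mol
mass of NaOH = 8.791 × 10^-3 × 40.00 = 0.3516 g
% NaOH = 0.3516 / 0.7134 × 100 = 49.29 %

49.29 %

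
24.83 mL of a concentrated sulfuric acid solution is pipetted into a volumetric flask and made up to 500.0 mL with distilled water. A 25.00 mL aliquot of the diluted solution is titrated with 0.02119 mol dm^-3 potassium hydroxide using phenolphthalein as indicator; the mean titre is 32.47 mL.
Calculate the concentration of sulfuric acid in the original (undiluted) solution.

H2SO4 + 2 KOH → K2SO4 + 2 H2O
n(KOH) = 0.03247 × 0.02119 = 6.880 × 10^-4 mol
From the 1:2 ratio, n(H2SO4) in the aliquot = 1/2 × 6.880 × 10^-4 = 3.440 × 10^-4 mol
[H2SO4]_dilute = 3.440 × 10^-4 / 0.02500 = 0.01376 mol/L
Dilution factor = 500.0 / 24.83 = 20.14
[H2SO4]_stock = 0.01376 × 20.14 = 0.2771 mol/L

0.2771 mol/L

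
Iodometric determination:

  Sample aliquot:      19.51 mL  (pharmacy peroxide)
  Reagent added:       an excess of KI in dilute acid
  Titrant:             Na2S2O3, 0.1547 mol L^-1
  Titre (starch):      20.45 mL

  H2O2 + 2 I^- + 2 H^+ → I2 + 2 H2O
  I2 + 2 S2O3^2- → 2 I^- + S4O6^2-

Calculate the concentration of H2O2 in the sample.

0.08108 mol/L

n(S2O3^2-) = 0.02045 × 0.1547 = 3.164 × 10^-3 mol
n(I2) = n(S2O3^2-)/2 = 1.582 × 10^-3 mol
n(H2O2) in the aliquot = 1.582 × 10^-3 mol (1:1 ratio)
[H2O2] = 1.582 × 10^-3 / 0.01951 = 0.08108 mol/L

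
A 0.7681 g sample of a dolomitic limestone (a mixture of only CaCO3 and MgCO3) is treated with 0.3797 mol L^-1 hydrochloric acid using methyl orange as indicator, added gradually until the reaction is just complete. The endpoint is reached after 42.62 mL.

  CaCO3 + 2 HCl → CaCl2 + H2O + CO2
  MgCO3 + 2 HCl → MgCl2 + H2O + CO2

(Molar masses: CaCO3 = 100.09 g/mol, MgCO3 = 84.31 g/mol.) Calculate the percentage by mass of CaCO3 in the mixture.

70.95 %

n(HCl) = 0.04262 × 0.3797 = 0.01618 mol
Let x = n(CaCO3), y = n(MgCO3).
Titrant: 2x + 2y = 0.01618;  mass: 100.09x + 84.31y = 0.7681
Solving, x = 5.444 × 10^-3 mol, y = 2.647 × 10^-3 mol
mass of CaCO3 = 5.444 × 10^-3 × 100.09 = 0.5449 g
% CaCO3 = 0.5449 / 0.7681 × 100 = 70.95 %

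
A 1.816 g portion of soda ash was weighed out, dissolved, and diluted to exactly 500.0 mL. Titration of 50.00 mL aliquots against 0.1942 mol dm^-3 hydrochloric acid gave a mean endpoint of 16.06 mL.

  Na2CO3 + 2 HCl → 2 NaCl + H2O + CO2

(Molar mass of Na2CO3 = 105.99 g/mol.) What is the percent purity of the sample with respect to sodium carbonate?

91.02 %

n(HCl) per titration = 0.01606 × 0.1942 = 3.119 × 10^-3 mol
From the 1:2 ratio, n(Na2CO3) in each aliquot = 1/2 × 3.119 × 10^-3 = 1.559 × 10^-3 mol
n(Na2CO3) in the whole flask = 1.559 × 10^-3 × 500.0/50.00 = 0.01559 mol
mass of Na2CO3 = 0.01559 × 105.99 = 1.653 g
% Na2CO3 = 1.653 / 1.816 × 100 = 91.02 %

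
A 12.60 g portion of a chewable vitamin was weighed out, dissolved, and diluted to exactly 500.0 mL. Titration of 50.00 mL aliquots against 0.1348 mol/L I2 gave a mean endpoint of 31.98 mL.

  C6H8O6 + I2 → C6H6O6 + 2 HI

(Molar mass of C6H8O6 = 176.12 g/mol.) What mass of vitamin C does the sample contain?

n(I2) per titration = 0.03198 × 0.1348 = 4.311 × 10^-3 mol
n(C6H8O6) in each aliquot = 4.311 × 10^-3 mol (1:1 ratio)
n(C6H8O6) in the whole flask = 4.311 × 10^-3 × 500.0/50.00 = 0.04311 mol
mass of C6H8O6 = 0.04311 × 176.12 = 7.592 g

7.592 g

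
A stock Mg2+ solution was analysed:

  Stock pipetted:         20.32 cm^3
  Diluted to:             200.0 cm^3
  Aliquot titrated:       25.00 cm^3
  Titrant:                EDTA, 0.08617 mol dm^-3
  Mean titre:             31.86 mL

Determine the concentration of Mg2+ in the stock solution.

Mg^2+ + EDTA^4- → [Mg(EDTA)]^2-
n(EDTA) = 0.03186 × 0.08617 = 2.745 × 10^-3 mol
n(Mg2+) in the aliquot = 2.745 × 10^-3 mol (1:1 ratio)
[Mg2+]_dilute = 2.745 × 10^-3 / 0.02500 = 0.1098 mol/L
Dilution factor = 200.0 / 20.32 = 9.843
[Mg2+]_stock = 0.1098 × 9.843 = 1.081 mol/L

1.081 mol/L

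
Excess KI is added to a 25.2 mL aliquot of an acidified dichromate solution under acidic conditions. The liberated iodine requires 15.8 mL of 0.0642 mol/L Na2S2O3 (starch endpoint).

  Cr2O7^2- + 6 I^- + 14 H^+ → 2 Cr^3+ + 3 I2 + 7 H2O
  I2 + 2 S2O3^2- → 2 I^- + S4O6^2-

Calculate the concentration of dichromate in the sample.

n(S2O3^2-) = 0.0158 × 0.0642 = 1.01 × 10^-3 mol
n(I2) = n(S2O3^2-)/2 = 5.07 × 10^-4 mol
From the 1:3 ratio, n(Cr2O7^2-) in the aliquot = 1/3 × 5.07 × 10^-4 = 1.69 × 10^-4 mol
[Cr2O7^2-] = 1.69 × 10^-4 / 0.0252 = 0.00671 mol/L

0.00671 mol/L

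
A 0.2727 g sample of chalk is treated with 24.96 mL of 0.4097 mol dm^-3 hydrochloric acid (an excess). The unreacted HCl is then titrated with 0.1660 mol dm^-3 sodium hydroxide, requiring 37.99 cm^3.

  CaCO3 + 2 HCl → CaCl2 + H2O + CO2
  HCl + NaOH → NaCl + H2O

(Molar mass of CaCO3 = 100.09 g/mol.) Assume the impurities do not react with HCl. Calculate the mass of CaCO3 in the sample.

n(HCl) added = 0.02496 × 0.4097 = 0.01023 mol
n(NaOH) used in back-titration = 0.03799 × 0.1660 = 6.306 × 10^-3 mol
n(HCl) left over = 6.306 × 10^-3 mol (1:1 ratio)
n(HCl) consumed by analyte = 0.01023 − 6.306 × 10^-3 = 3.920 × 10^-3 mol
From the 1:2 ratio, n(CaCO3) = 1/2 × 3.920 × 10^-3 = 1.960 × 10^-3 mol
mass of CaCO3 = 1.960 × 10^-3 × 100.09 = 0.1962 g

0.1962 g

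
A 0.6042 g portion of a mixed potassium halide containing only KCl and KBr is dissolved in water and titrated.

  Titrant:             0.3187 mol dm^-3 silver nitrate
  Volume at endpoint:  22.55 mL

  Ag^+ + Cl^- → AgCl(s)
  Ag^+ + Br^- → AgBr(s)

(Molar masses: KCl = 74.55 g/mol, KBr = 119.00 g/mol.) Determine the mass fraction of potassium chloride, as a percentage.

n(AgNO3) = 0.02255 × 0.3187 = 7.187 × 10^-3 mol
Let x = n(KCl), y = n(KBr).
Titrant: 1x + 1y = 7.187 × 10^-3;  mass: 74.55x + 119.00y = 0.6042
Solving, x = 5.647 × 10^-3 mol, y = 1.540 × 10^-3 mol
mass of KCl = 5.647 × 10^-3 × 74.55 = 0.4210 g
% KCl = 0.4210 / 0.6042 × 100 = 69.68 %

69.68 %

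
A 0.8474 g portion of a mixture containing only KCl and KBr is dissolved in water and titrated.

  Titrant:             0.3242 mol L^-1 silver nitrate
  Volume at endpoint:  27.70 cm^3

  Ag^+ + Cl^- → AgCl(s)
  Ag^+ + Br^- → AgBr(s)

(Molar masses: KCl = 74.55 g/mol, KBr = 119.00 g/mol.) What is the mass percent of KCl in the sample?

n(AgNO3) = 0.02770 × 0.3242 = 8.980 × 10^-3 mol
Let x = n(KCl), y = n(KBr).
Titrant: 1x + 1y = 8.980 × 10^-3;  mass: 74.55x + 119.00y = 0.8474
Solving, x = 4.978 × 10^-3 mol, y = 4.003 × 10^-3 mol
mass of KCl = 4.978 × 10^-3 × 74.55 = 0.3711 g
% KCl = 0.3711 / 0.8474 × 100 = 43.79 %

43.79 %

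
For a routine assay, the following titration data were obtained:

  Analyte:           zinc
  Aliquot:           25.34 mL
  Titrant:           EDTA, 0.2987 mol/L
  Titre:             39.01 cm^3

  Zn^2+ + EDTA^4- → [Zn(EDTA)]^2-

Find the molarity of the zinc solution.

n(EDTA) = 0.03901 L × 0.2987 mol/L = 0.01165 mol
n(Zn2+) = 0.01165 mol (1:1 mole ratio)
[Zn2+] = 0.01165 mol / 0.02534 L = 0.4598 mol/L

0.4598 mol/L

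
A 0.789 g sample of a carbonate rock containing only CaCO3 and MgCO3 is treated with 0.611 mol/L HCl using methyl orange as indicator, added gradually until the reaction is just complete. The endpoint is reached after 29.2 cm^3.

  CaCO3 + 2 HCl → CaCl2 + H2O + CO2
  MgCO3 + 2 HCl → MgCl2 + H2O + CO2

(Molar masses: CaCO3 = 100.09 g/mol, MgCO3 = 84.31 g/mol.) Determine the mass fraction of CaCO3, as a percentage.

n(HCl) = 0.0292 × 0.611 = 0.0178 mol
Let x = n(CaCO3), y = n(MgCO3).
Titrant: 2x + 2y = 0.0178;  mass: 100.09x + 84.31y = 0.789
Solving, x = 2.34 × 10^-3 mol, y = 6.58 × 10^-3 mol
mass of CaCO3 = 2.34 × 10^-3 × 100.09 = 0.234 g
% CaCO3 = 0.234 / 0.789 × 100 = 29.7 %

29.7 %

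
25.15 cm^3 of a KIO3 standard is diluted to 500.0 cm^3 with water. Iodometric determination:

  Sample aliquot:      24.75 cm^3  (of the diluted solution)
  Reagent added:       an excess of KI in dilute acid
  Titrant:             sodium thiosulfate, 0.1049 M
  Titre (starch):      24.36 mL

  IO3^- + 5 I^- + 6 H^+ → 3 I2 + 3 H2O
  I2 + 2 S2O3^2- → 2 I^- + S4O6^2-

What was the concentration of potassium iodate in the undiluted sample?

0.3421 M

n(S2O3^2-) = 0.02436 × 0.1049 = 2.555 × 10^-3 mol
n(I2) = n(S2O3^2-)/2 = 1.278 × 10^-3 mol
From the 1:3 ratio, n(IO3^-) in the aliquot = 1/3 × 1.278 × 10^-3 = 4.259 × 10^-4 mol
[IO3^-]_dilute = 4.259 × 10^-4 / 0.02475 = 0.01721 mol/L
[IO3^-]_original = 0.01721 × 500.0/25.15 = 0.3421 mol/L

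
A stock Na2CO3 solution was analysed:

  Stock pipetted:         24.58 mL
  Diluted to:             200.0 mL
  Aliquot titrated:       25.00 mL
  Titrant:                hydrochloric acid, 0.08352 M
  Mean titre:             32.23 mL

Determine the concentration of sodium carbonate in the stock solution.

Na2CO3 + 2 HCl → 2 NaCl + H2O + CO2
n(HCl) = 0.03223 × 0.08352 = 2.692 × 10^-3 mol
From the 1:2 ratio, n(Na2CO3) in the aliquot = 1/2 × 2.692 × 10^-3 = 1.346 × 10^-3 mol
[Na2CO3]_dilute = 1.346 × 10^-3 / 0.02500 = 0.05384 mol/L
Dilution factor = 200.0 / 24.58 = 8.137
[Na2CO3]_stock = 0.05384 × 8.137 = 0.4381 mol/L

0.4381 M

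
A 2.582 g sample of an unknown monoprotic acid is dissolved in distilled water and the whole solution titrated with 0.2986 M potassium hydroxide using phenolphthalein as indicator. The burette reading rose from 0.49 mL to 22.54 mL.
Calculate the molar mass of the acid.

n(KOH) = 0.02205 L × 0.2986 mol/L = 6.584 × 10^-3 mol
n(HA) = 6.584 × 10^-3 mol (1:1 ratio)
M = m / n = 2.582 g / 6.584 × 10^-3 mol = 392.2 g/mol

392.2 g/mol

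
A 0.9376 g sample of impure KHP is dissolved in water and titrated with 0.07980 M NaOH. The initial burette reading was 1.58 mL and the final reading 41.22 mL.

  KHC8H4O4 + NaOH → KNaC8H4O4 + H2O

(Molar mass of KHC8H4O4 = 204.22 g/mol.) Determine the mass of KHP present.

n(NaOH) = 0.03964 L × 0.07980 mol/L = 3.163 × 10^-3 mol
n(KHC8H4O4) = 3.163 × 10^-3 mol (1:1 ratio)
mass of KHC8H4O4 = 3.163 × 10^-3 × 204.22 g/mol = 0.6460 g

0.6460 g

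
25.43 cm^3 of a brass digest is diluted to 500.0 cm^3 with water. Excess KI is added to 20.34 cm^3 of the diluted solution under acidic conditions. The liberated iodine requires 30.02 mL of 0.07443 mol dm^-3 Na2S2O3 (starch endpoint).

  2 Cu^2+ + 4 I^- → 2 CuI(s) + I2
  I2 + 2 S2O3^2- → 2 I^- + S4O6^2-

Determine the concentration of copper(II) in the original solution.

n(S2O3^2-) = 0.03002 × 0.07443 = 2.234 × 10^-3 mol
n(I2) = n(S2O3^2-)/2 = 1.117 × 10^-3 mol
From the 2:1 ratio, n(Cu2+) in the aliquot = 2/1 × 1.117 × 10^-3 = 2.234 × 10^-3 mol
[Cu2+]_dilute = 2.234 × 10^-3 / 0.02034 = 0.1099 mol/L
[Cu2+]_original = 0.1099 × 500.0/25.43 = 2.160 mol/L

2.160 mol/L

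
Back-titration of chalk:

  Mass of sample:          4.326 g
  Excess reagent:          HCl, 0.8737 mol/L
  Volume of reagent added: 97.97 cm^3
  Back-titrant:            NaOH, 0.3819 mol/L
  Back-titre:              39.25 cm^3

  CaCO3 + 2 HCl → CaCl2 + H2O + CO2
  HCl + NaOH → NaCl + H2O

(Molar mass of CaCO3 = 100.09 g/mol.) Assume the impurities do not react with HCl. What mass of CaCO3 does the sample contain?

3.534 g

n(HCl) added = 0.09797 × 0.8737 = 0.08560 mol
n(NaOH) used in back-titration = 0.03925 × 0.3819 = 0.01499 mol
n(HCl) left over = 0.01499 mol (1:1 ratio)
n(HCl) consumed by analyte = 0.08560 − 0.01499 = 0.07061 mol
From the 1:2 ratio, n(CaCO3) = 1/2 × 0.07061 = 0.03530 mol
mass of CaCO3 = 0.03530 × 100.09 = 3.534 g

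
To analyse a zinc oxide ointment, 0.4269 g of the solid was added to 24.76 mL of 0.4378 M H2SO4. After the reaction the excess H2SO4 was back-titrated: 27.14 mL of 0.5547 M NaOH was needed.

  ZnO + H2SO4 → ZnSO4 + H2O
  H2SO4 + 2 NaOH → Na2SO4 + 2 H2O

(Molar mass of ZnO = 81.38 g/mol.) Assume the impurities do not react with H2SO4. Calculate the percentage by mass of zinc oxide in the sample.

n(H2SO4) added = 0.02476 × 0.4378 = 0.01084 mol
n(NaOH) used in back-titration = 0.02714 × 0.5547 = 0.01505 mol
From the 1:2 ratio, n(H2SO4) left over = 1/2 × 0.01505 = 7.527 × 10^-3 mol
n(H2SO4) consumed by analyte = 0.01084 − 7.527 × 10^-3 = 3.313 × 10^-3 mol
n(ZnO) = 3.313 × 10^-3 mol (1:1 ratio)
mass of ZnO = 3.313 × 10^-3 × 81.38 = 0.2696 g
% ZnO = 0.2696 / 0.4269 × 100 = 63.15 %

63.15 %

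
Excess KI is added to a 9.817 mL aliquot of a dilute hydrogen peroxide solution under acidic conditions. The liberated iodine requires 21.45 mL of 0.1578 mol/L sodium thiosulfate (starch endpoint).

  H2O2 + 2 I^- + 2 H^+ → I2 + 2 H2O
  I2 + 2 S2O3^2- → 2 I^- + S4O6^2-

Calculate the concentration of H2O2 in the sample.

0.1724 mol/L

n(S2O3^2-) = 0.02145 × 0.1578 = 3.385 × 10^-3 mol
n(I2) = n(S2O3^2-)/2 = 1.692 × 10^-3 mol
n(H2O2) in the aliquot = 1.692 × 10^-3 mol (1:1 ratio)
[H2O2] = 1.692 × 10^-3 / 0.009817 = 0.1724 mol/L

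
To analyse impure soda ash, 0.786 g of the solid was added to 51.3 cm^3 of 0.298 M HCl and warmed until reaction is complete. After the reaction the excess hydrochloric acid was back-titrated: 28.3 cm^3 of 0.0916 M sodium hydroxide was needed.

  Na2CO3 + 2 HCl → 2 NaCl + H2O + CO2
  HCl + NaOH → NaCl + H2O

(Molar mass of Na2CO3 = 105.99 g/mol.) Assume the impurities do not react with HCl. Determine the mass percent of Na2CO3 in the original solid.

n(HCl) added = 0.0513 × 0.298 = 0.0153 mol
n(NaOH) used in back-titration = 0.0283 × 0.0916 = 2.59 × 10^-3 mol
n(HCl) left over = 2.59 × 10^-3 mol (1:1 ratio)
n(HCl) consumed by analyte = 0.0153 − 2.59 × 10^-3 = 0.0127 mol
From the 1:2 ratio, n(Na2CO3) = 1/2 × 0.0127 = 6.35 × 10^-3 mol
mass of Na2CO3 = 6.35 × 10^-3 × 105.99 = 0.673 g
% Na2CO3 = 0.673 / 0.786 × 100 = 85.6 %

85.6 %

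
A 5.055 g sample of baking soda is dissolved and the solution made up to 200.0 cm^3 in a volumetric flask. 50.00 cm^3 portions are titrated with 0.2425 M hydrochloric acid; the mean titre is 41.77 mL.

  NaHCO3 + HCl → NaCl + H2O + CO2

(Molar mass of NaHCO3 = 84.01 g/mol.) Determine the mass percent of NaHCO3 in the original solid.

67.34 %

n(HCl) per titration = 0.04177 × 0.2425 = 0.01013 mol
n(NaHCO3) in each aliquot = 0.01013 mol (1:1 ratio)
n(NaHCO3) in the whole flask = 0.01013 × 200.0/50.00 = 0.04052 mol
mass of NaHCO3 = 0.04052 × 84.01 = 3.404 g
% NaHCO3 = 3.404 / 5.055 × 100 = 67.34 %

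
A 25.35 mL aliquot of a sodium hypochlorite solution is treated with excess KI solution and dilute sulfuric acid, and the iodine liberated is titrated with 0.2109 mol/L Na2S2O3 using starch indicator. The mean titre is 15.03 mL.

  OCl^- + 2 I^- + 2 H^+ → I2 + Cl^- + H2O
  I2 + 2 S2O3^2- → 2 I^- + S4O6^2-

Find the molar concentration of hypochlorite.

0.06252 mol/L

n(S2O3^2-) = 0.01503 × 0.2109 = 3.170 × 10^-3 mol
n(I2) = n(S2O3^2-)/2 = 1.585 × 10^-3 mol
n(OCl^-) in the aliquot = 1.585 × 10^-3 mol (1:1 ratio)
[OCl^-] = 1.585 × 10^-3 / 0.02535 = 0.06252 mol/L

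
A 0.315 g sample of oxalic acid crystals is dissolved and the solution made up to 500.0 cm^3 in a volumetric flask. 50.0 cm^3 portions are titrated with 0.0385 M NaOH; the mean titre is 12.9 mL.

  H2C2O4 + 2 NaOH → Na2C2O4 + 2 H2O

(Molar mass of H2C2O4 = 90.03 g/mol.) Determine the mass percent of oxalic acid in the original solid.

71.0 %

n(NaOH) per titration = 0.0129 × 0.0385 = 4.97 × 10^-4 mol
From the 1:2 ratio, n(H2C2O4) in each aliquot = 1/2 × 4.97 × 10^-4 = 2.48 × 10^-4 mol
n(H2C2O4) in the whole flask = 2.48 × 10^-4 × 500.0/50.0 = 2.48 × 10^-3 mol
mass of H2C2O4 = 2.48 × 10^-3 × 90.03 = 0.224 g
% H2C2O4 = 0.224 / 0.315 × 100 = 71.0 %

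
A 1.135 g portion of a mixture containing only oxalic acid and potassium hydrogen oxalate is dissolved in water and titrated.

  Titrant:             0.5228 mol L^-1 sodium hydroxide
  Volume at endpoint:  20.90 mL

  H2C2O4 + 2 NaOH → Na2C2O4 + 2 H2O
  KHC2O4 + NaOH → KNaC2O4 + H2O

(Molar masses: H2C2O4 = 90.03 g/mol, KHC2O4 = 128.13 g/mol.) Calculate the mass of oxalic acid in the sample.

0.1435 g

n(NaOH) = 0.02090 × 0.5228 = 0.01093 mol
Let x = n(H2C2O4), y = n(KHC2O4).
Titrant: 2x + 1y = 0.01093;  mass: 90.03x + 128.13y = 1.135
Solving, x = 1.594 × 10^-3 mol, y = 7.738 × 10^-3 mol
mass of H2C2O4 = 1.594 × 10^-3 × 90.03 = 0.1435 g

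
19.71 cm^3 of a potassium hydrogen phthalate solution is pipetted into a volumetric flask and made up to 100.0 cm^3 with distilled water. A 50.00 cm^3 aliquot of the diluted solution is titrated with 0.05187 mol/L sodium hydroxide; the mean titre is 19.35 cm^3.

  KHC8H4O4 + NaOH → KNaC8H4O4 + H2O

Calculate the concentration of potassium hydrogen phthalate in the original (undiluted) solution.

0.1018 mol/L

n(NaOH) = 0.01935 × 0.05187 = 1.004 × 10^-3 mol
n(KHC8H4O4) in the aliquot = 1.004 × 10^-3 mol (1:1 ratio)
[KHC8H4O4]_dilute = 1.004 × 10^-3 / 0.05000 = 0.02007 mol/L
Dilution factor = 100.0 / 19.71 = 5.074
[KHC8H4O4]_stock = 0.02007 × 5.074 = 0.1018 mol/L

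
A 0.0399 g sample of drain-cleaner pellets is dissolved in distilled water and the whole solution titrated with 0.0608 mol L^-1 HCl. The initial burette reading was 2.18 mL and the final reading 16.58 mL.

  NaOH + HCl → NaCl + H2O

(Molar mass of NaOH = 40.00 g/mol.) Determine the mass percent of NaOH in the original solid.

87.8 %

n(HCl) = 0.0144 L × 0.0608 mol/L = 8.76 × 10^-4 mol
n(NaOH) = 8.76 × 10^-4 mol (1:1 ratio)
mass of NaOH = 8.76 × 10^-4 × 40.00 g/mol = 0.0350 g
% NaOH = 0.0350 / 0.0399 × 100 = 87.8 %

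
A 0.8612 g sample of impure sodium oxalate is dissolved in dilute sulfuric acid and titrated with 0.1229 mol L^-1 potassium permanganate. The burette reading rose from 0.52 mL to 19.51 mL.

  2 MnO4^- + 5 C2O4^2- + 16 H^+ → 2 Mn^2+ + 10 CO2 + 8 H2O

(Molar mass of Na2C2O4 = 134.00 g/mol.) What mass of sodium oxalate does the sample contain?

n(KMnO4) = 0.01899 L × 0.1229 mol/L = 2.334 × 10^-3 mol
From the 5:2 ratio, n(Na2C2O4) = 5/2 × 2.334 × 10^-3 = 5.835 × 10^-3 mol
mass of Na2C2O4 = 5.835 × 10^-3 × 134.00 g/mol = 0.7818 g

0.7818 g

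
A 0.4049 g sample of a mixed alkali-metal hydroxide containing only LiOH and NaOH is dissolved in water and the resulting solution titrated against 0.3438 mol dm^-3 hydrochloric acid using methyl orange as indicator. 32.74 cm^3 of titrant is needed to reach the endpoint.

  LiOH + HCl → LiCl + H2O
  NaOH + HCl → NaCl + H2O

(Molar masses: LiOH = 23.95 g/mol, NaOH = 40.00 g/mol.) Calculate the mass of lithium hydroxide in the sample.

0.06766 g

n(HCl) = 0.03274 × 0.3438 = 0.01126 mol
Let x = n(LiOH), y = n(NaOH).
Titrant: 1x + 1y = 0.01126;  mass: 23.95x + 40.00y = 0.4049
Solving, x = 2.825 × 10^-3 mol, y = 8.431 × 10^-3 mol
mass of LiOH = 2.825 × 10^-3 × 23.95 = 0.06766 g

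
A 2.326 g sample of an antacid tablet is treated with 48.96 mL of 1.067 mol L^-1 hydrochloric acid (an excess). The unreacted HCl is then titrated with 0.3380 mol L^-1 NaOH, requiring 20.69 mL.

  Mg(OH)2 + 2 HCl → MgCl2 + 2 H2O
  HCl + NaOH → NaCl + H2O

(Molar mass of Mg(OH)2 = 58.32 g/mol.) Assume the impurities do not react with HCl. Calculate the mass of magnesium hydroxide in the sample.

n(HCl) added = 0.04896 × 1.067 = 0.05224 mol
n(NaOH) used in back-titration = 0.02069 × 0.3380 = 6.993 × 10^-3 mol
n(HCl) left over = 6.993 × 10^-3 mol (1:1 ratio)
n(HCl) consumed by analyte = 0.05224 − 6.993 × 10^-3 = 0.04525 mol
From the 1:2 ratio, n(Mg(OH)2) = 1/2 × 0.04525 = 0.02262 mol
mass of Mg(OH)2 = 0.02262 × 58.32 = 1.319 g

1.319 g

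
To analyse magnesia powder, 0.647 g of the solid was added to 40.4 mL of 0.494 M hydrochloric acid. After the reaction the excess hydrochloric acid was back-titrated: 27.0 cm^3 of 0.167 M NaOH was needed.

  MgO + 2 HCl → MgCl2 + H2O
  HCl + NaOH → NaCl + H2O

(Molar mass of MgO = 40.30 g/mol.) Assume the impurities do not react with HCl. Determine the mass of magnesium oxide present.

n(HCl) added = 0.0404 × 0.494 = 0.0200 mol
n(NaOH) used in back-titration = 0.0270 × 0.167 = 4.51 × 10^-3 mol
n(HCl) left over = 4.51 × 10^-3 mol (1:1 ratio)
n(HCl) consumed by analyte = 0.0200 − 4.51 × 10^-3 = 0.0154 mol
From the 1:2 ratio, n(MgO) = 1/2 × 0.0154 = 7.72 × 10^-3 mol
mass of MgO = 7.72 × 10^-3 × 40.30 = 0.311 g

0.311 g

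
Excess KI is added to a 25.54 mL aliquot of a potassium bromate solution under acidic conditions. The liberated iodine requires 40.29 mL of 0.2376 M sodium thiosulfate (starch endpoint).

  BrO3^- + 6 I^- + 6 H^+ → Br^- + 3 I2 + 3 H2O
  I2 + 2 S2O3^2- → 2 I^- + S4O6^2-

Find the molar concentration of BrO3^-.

n(S2O3^2-) = 0.04029 × 0.2376 = 9.573 × 10^-3 mol
n(I2) = n(S2O3^2-)/2 = 4.786 × 10^-3 mol
From the 1:3 ratio, n(BrO3^-) in the aliquot = 1/3 × 4.786 × 10^-3 = 1.595 × 10^-3 mol
[BrO3^-] = 1.595 × 10^-3 / 0.02554 = 0.06247 mol/L

0.06247 M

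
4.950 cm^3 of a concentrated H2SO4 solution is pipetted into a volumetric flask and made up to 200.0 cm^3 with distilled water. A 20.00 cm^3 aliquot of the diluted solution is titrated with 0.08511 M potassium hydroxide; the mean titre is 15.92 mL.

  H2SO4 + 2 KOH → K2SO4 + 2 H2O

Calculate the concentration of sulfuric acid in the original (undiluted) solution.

n(KOH) = 0.01592 × 0.08511 = 1.355 × 10^-3 mol
From the 1:2 ratio, n(H2SO4) in the aliquot = 1/2 × 1.355 × 10^-3 = 6.775 × 10^-4 mol
[H2SO4]_dilute = 6.775 × 10^-4 / 0.02000 = 0.03387 mol/L
Dilution factor = 200.0 / 4.950 = 40.40
[H2SO4]_stock = 0.03387 × 40.40 = 1.369 mol/L

1.369 M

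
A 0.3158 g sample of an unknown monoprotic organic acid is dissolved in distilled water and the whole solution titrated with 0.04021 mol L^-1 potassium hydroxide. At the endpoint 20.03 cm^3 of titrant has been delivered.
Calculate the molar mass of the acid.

392.1 g/mol

n(KOH) = 0.02003 L × 0.04021 mol/L = 8.054 × 10^-4 mol
n(HA) = 8.054 × 10^-4 mol (1:1 ratio)
M = m / n = 0.3158 g / 8.054 × 10^-4 mol = 392.1 g/mol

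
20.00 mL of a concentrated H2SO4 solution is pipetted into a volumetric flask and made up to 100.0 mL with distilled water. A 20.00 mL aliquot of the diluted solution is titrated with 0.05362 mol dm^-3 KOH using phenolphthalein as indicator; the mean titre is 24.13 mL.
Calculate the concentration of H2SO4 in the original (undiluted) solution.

H2SO4 + 2 KOH → K2SO4 + 2 H2O
n(KOH) = 0.02413 × 0.05362 = 1.294 × 10^-3 mol
From the 1:2 ratio, n(H2SO4) in the aliquot = 1/2 × 1.294 × 10^-3 = 6.469 × 10^-4 mol
[H2SO4]_dilute = 6.469 × 10^-4 / 0.02000 = 0.03235 mol/L
Dilution factor = 100.0 / 20.00 = 5.000
[H2SO4]_stock = 0.03235 × 5.000 = 0.1617 mol/L

0.1617 mol/L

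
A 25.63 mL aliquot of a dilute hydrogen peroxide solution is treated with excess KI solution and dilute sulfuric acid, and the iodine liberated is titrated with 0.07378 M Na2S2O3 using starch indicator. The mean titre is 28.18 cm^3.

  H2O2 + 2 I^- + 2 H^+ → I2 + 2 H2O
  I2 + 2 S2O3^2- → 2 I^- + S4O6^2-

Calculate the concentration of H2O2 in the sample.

n(S2O3^2-) = 0.02818 × 0.07378 = 2.079 × 10^-3 mol
n(I2) = n(S2O3^2-)/2 = 1.040 × 10^-3 mol
n(H2O2) in the aliquot = 1.040 × 10^-3 mol (1:1 ratio)
[H2O2] = 1.040 × 10^-3 / 0.02563 = 0.04056 mol/L

0.04056 M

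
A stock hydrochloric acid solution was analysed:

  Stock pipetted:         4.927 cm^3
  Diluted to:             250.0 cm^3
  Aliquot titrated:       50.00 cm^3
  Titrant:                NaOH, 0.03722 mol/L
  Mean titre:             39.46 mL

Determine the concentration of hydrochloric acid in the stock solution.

HCl + NaOH → NaCl + H2O
n(NaOH) = 0.03946 × 0.03722 = 1.469 × 10^-3 mol
n(HCl) in the aliquot = 1.469 × 10^-3 mol (1:1 ratio)
[HCl]_dilute = 1.469 × 10^-3 / 0.05000 = 0.02937 mol/L
Dilution factor = 250.0 / 4.927 = 50.74
[HCl]_stock = 0.02937 × 50.74 = 1.490 mol/L

1.490 mol/L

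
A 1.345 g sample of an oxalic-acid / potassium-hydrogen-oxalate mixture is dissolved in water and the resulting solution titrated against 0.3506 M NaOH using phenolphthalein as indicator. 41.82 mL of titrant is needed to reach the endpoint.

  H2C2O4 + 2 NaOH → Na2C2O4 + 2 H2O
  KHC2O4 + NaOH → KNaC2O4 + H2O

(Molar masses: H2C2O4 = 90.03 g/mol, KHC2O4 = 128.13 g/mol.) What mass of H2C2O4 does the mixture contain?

n(NaOH) = 0.04182 × 0.3506 = 0.01466 mol
Let x = n(H2C2O4), y = n(KHC2O4).
Titrant: 2x + 1y = 0.01466;  mass: 90.03x + 128.13y = 1.345
Solving, x = 3.210 × 10^-3 mol, y = 8.241 × 10^-3 mol
mass of H2C2O4 = 3.210 × 10^-3 × 90.03 = 0.2890 g

0.2890 g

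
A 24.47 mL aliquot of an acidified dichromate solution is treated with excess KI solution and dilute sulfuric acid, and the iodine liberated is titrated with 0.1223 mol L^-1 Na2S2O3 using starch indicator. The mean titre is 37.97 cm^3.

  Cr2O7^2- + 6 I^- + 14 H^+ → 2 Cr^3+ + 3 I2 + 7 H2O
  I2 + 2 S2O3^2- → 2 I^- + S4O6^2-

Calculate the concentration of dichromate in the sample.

0.03163 mol/L

n(S2O3^2-) = 0.03797 × 0.1223 = 4.644 × 10^-3 mol
n(I2) = n(S2O3^2-)/2 = 2.322 × 10^-3 mol
From the 1:3 ratio, n(Cr2O7^2-) in the aliquot = 1/3 × 2.322 × 10^-3 = 7.740 × 10^-4 mol
[Cr2O7^2-] = 7.740 × 10^-4 / 0.02447 = 0.03163 mol/L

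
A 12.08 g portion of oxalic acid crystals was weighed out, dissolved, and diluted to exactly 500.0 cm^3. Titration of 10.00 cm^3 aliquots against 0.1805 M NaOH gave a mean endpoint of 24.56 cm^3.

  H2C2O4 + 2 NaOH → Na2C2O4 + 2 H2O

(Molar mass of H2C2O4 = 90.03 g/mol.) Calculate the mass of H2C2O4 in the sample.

n(NaOH) per titration = 0.02456 × 0.1805 = 4.433 × 10^-3 mol
From the 1:2 ratio, n(H2C2O4) in each aliquot = 1/2 × 4.433 × 10^-3 = 2.217 × 10^-3 mol
n(H2C2O4) in the whole flask = 2.217 × 10^-3 × 500.0/10.00 = 0.1108 mol
mass of H2C2O4 = 0.1108 × 90.03 = 9.978 g

9.978 g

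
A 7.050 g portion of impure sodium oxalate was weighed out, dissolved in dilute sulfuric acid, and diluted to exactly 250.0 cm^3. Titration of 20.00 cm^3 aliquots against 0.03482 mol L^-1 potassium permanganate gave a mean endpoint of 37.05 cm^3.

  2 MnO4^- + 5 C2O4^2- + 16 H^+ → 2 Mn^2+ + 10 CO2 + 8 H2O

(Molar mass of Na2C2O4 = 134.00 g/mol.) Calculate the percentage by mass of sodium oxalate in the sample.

n(KMnO4) per titration = 0.03705 × 0.03482 = 1.290 × 10^-3 mol
From the 5:2 ratio, n(Na2C2O4) in each aliquot = 5/2 × 1.290 × 10^-3 = 3.225 × 10^-3 mol
n(Na2C2O4) in the whole flask = 3.225 × 10^-3 × 250.0/20.00 = 0.04032 mol
mass of Na2C2O4 = 0.04032 × 134.00 = 5.402 g
% Na2C2O4 = 5.402 / 7.050 × 100 = 76.63 %

76.63 %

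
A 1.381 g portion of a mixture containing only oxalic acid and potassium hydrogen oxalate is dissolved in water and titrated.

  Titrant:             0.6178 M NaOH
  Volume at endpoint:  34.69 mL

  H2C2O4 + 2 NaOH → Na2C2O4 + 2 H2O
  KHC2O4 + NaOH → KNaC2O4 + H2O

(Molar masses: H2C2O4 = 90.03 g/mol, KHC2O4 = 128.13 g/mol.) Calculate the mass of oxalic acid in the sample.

0.7393 g

n(NaOH) = 0.03469 × 0.6178 = 0.02143 mol
Let x = n(H2C2O4), y = n(KHC2O4).
Titrant: 2x + 1y = 0.02143;  mass: 90.03x + 128.13y = 1.381
Solving, x = 8.212 × 10^-3 mol, y = 5.008 × 10^-3 mol
mass of H2C2O4 = 8.212 × 10^-3 × 90.03 = 0.7393 g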